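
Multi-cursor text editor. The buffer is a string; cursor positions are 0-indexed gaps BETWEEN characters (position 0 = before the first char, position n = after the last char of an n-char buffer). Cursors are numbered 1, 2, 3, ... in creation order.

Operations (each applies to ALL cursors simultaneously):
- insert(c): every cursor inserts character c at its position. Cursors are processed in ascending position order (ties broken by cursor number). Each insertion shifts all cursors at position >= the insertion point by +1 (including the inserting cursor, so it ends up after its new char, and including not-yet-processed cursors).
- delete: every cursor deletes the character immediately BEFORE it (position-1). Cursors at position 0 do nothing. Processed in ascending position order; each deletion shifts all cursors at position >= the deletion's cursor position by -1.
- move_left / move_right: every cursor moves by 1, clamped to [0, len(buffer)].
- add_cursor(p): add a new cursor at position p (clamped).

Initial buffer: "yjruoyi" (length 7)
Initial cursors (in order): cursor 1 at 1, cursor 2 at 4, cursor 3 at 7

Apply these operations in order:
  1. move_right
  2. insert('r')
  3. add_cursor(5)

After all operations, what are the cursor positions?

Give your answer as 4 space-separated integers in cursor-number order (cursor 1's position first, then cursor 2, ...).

After op 1 (move_right): buffer="yjruoyi" (len 7), cursors c1@2 c2@5 c3@7, authorship .......
After op 2 (insert('r')): buffer="yjrruoryir" (len 10), cursors c1@3 c2@7 c3@10, authorship ..1...2..3
After op 3 (add_cursor(5)): buffer="yjrruoryir" (len 10), cursors c1@3 c4@5 c2@7 c3@10, authorship ..1...2..3

Answer: 3 7 10 5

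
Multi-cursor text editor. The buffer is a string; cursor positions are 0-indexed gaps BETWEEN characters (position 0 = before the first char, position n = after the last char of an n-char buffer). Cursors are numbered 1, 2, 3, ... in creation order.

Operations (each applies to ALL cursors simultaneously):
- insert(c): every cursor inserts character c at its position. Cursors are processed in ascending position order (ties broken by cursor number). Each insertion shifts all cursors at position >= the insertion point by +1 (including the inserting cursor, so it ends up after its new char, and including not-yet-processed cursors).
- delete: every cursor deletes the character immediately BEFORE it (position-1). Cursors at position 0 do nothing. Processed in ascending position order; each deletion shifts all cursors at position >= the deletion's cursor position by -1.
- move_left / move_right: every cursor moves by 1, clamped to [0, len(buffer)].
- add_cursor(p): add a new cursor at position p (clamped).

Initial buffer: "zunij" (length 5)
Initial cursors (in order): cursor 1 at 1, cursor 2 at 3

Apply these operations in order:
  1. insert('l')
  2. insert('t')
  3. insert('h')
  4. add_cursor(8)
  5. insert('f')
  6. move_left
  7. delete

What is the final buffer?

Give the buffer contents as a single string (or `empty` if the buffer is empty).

Answer: zltfunlffij

Derivation:
After op 1 (insert('l')): buffer="zlunlij" (len 7), cursors c1@2 c2@5, authorship .1..2..
After op 2 (insert('t')): buffer="zltunltij" (len 9), cursors c1@3 c2@7, authorship .11..22..
After op 3 (insert('h')): buffer="zlthunlthij" (len 11), cursors c1@4 c2@9, authorship .111..222..
After op 4 (add_cursor(8)): buffer="zlthunlthij" (len 11), cursors c1@4 c3@8 c2@9, authorship .111..222..
After op 5 (insert('f')): buffer="zlthfunltfhfij" (len 14), cursors c1@5 c3@10 c2@12, authorship .1111..22322..
After op 6 (move_left): buffer="zlthfunltfhfij" (len 14), cursors c1@4 c3@9 c2@11, authorship .1111..22322..
After op 7 (delete): buffer="zltfunlffij" (len 11), cursors c1@3 c3@7 c2@8, authorship .111..232..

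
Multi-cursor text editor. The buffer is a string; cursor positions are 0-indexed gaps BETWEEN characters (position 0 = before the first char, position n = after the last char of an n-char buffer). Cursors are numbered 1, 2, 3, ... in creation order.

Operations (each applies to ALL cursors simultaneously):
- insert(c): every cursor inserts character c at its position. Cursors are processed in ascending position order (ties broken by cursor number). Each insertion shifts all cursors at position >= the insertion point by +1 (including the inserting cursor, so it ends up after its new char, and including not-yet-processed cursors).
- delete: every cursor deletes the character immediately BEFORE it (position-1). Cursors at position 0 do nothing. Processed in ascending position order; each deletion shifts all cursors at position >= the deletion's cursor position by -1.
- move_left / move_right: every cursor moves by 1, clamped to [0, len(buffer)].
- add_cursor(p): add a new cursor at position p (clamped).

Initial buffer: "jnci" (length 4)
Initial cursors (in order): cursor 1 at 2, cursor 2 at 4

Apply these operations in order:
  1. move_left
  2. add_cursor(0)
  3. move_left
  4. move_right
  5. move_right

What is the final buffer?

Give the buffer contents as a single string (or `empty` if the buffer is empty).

Answer: jnci

Derivation:
After op 1 (move_left): buffer="jnci" (len 4), cursors c1@1 c2@3, authorship ....
After op 2 (add_cursor(0)): buffer="jnci" (len 4), cursors c3@0 c1@1 c2@3, authorship ....
After op 3 (move_left): buffer="jnci" (len 4), cursors c1@0 c3@0 c2@2, authorship ....
After op 4 (move_right): buffer="jnci" (len 4), cursors c1@1 c3@1 c2@3, authorship ....
After op 5 (move_right): buffer="jnci" (len 4), cursors c1@2 c3@2 c2@4, authorship ....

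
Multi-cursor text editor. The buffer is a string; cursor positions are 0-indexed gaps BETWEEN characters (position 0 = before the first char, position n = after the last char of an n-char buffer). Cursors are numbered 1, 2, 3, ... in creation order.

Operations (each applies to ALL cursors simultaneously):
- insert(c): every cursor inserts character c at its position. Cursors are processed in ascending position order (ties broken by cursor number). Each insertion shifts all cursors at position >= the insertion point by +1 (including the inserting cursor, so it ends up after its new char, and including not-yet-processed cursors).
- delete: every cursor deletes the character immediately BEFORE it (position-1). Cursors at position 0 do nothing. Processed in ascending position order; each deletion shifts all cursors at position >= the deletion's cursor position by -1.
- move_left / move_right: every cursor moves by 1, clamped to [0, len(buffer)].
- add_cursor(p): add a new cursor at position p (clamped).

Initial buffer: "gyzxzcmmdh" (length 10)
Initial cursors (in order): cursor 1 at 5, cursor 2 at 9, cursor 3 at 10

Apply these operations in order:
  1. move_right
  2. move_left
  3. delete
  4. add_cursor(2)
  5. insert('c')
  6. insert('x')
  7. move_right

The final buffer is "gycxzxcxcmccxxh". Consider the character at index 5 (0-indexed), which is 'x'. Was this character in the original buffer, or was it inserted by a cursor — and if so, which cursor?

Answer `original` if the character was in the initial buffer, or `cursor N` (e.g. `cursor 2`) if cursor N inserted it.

Answer: original

Derivation:
After op 1 (move_right): buffer="gyzxzcmmdh" (len 10), cursors c1@6 c2@10 c3@10, authorship ..........
After op 2 (move_left): buffer="gyzxzcmmdh" (len 10), cursors c1@5 c2@9 c3@9, authorship ..........
After op 3 (delete): buffer="gyzxcmh" (len 7), cursors c1@4 c2@6 c3@6, authorship .......
After op 4 (add_cursor(2)): buffer="gyzxcmh" (len 7), cursors c4@2 c1@4 c2@6 c3@6, authorship .......
After op 5 (insert('c')): buffer="gyczxccmcch" (len 11), cursors c4@3 c1@6 c2@10 c3@10, authorship ..4..1..23.
After op 6 (insert('x')): buffer="gycxzxcxcmccxxh" (len 15), cursors c4@4 c1@8 c2@14 c3@14, authorship ..44..11..2323.
After op 7 (move_right): buffer="gycxzxcxcmccxxh" (len 15), cursors c4@5 c1@9 c2@15 c3@15, authorship ..44..11..2323.
Authorship (.=original, N=cursor N): . . 4 4 . . 1 1 . . 2 3 2 3 .
Index 5: author = original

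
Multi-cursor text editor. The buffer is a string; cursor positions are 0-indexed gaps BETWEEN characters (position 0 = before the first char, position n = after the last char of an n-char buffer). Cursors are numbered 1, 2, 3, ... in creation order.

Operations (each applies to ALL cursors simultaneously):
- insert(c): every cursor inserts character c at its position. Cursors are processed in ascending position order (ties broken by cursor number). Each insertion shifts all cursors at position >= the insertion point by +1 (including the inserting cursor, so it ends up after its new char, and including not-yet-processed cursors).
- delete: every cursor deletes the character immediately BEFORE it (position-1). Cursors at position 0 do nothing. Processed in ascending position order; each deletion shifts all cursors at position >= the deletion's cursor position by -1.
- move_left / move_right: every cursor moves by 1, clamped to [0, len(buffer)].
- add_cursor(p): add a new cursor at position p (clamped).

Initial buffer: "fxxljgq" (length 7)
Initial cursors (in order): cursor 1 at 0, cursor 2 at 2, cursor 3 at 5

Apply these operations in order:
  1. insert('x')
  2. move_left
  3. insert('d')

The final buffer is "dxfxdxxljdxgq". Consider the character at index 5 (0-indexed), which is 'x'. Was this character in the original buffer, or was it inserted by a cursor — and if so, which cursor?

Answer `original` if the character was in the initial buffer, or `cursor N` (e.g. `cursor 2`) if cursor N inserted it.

After op 1 (insert('x')): buffer="xfxxxljxgq" (len 10), cursors c1@1 c2@4 c3@8, authorship 1..2...3..
After op 2 (move_left): buffer="xfxxxljxgq" (len 10), cursors c1@0 c2@3 c3@7, authorship 1..2...3..
After op 3 (insert('d')): buffer="dxfxdxxljdxgq" (len 13), cursors c1@1 c2@5 c3@10, authorship 11..22...33..
Authorship (.=original, N=cursor N): 1 1 . . 2 2 . . . 3 3 . .
Index 5: author = 2

Answer: cursor 2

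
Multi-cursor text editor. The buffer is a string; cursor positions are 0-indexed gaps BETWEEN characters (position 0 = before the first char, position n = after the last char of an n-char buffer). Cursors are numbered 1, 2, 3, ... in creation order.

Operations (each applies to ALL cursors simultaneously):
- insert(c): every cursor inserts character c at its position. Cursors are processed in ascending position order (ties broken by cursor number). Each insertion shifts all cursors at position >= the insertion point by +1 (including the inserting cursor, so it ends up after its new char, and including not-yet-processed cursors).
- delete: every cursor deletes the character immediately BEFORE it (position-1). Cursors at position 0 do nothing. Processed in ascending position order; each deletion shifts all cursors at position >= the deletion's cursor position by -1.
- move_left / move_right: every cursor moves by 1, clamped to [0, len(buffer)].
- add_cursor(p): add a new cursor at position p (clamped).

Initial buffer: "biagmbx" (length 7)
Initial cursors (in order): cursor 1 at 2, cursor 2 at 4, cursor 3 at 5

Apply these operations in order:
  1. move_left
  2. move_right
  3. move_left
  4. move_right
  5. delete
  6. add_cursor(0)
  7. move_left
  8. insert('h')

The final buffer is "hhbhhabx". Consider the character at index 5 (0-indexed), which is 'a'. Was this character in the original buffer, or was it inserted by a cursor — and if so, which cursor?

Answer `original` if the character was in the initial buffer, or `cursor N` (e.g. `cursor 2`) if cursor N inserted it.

After op 1 (move_left): buffer="biagmbx" (len 7), cursors c1@1 c2@3 c3@4, authorship .......
After op 2 (move_right): buffer="biagmbx" (len 7), cursors c1@2 c2@4 c3@5, authorship .......
After op 3 (move_left): buffer="biagmbx" (len 7), cursors c1@1 c2@3 c3@4, authorship .......
After op 4 (move_right): buffer="biagmbx" (len 7), cursors c1@2 c2@4 c3@5, authorship .......
After op 5 (delete): buffer="babx" (len 4), cursors c1@1 c2@2 c3@2, authorship ....
After op 6 (add_cursor(0)): buffer="babx" (len 4), cursors c4@0 c1@1 c2@2 c3@2, authorship ....
After op 7 (move_left): buffer="babx" (len 4), cursors c1@0 c4@0 c2@1 c3@1, authorship ....
After op 8 (insert('h')): buffer="hhbhhabx" (len 8), cursors c1@2 c4@2 c2@5 c3@5, authorship 14.23...
Authorship (.=original, N=cursor N): 1 4 . 2 3 . . .
Index 5: author = original

Answer: original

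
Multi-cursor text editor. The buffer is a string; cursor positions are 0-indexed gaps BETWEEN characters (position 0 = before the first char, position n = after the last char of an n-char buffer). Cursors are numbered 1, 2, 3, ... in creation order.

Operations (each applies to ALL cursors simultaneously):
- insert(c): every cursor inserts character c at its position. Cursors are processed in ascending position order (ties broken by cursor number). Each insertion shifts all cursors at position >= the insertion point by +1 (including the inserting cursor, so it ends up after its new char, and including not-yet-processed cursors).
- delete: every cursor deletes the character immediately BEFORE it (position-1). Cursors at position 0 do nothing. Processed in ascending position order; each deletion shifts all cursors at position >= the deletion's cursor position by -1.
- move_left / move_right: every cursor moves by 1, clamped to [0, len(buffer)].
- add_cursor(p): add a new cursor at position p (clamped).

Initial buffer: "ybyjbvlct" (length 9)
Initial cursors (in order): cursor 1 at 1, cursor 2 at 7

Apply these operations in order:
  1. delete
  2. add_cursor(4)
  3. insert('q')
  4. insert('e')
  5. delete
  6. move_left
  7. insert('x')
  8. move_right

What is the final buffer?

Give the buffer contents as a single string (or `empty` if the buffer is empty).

After op 1 (delete): buffer="byjbvct" (len 7), cursors c1@0 c2@5, authorship .......
After op 2 (add_cursor(4)): buffer="byjbvct" (len 7), cursors c1@0 c3@4 c2@5, authorship .......
After op 3 (insert('q')): buffer="qbyjbqvqct" (len 10), cursors c1@1 c3@6 c2@8, authorship 1....3.2..
After op 4 (insert('e')): buffer="qebyjbqevqect" (len 13), cursors c1@2 c3@8 c2@11, authorship 11....33.22..
After op 5 (delete): buffer="qbyjbqvqct" (len 10), cursors c1@1 c3@6 c2@8, authorship 1....3.2..
After op 6 (move_left): buffer="qbyjbqvqct" (len 10), cursors c1@0 c3@5 c2@7, authorship 1....3.2..
After op 7 (insert('x')): buffer="xqbyjbxqvxqct" (len 13), cursors c1@1 c3@7 c2@10, authorship 11....33.22..
After op 8 (move_right): buffer="xqbyjbxqvxqct" (len 13), cursors c1@2 c3@8 c2@11, authorship 11....33.22..

Answer: xqbyjbxqvxqct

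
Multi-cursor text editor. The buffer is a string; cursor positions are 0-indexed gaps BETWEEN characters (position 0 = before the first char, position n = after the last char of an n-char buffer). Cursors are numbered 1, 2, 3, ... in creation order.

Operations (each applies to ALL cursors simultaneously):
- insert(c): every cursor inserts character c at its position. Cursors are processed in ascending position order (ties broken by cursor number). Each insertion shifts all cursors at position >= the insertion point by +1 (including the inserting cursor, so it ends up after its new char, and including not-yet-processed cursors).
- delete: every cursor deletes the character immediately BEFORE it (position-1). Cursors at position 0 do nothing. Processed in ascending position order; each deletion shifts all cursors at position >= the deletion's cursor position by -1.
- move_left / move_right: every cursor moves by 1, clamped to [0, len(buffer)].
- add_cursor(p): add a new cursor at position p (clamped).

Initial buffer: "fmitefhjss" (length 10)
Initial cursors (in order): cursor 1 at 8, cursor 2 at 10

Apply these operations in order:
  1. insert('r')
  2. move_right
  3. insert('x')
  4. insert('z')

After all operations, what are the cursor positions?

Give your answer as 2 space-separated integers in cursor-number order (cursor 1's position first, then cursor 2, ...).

Answer: 12 16

Derivation:
After op 1 (insert('r')): buffer="fmitefhjrssr" (len 12), cursors c1@9 c2@12, authorship ........1..2
After op 2 (move_right): buffer="fmitefhjrssr" (len 12), cursors c1@10 c2@12, authorship ........1..2
After op 3 (insert('x')): buffer="fmitefhjrsxsrx" (len 14), cursors c1@11 c2@14, authorship ........1.1.22
After op 4 (insert('z')): buffer="fmitefhjrsxzsrxz" (len 16), cursors c1@12 c2@16, authorship ........1.11.222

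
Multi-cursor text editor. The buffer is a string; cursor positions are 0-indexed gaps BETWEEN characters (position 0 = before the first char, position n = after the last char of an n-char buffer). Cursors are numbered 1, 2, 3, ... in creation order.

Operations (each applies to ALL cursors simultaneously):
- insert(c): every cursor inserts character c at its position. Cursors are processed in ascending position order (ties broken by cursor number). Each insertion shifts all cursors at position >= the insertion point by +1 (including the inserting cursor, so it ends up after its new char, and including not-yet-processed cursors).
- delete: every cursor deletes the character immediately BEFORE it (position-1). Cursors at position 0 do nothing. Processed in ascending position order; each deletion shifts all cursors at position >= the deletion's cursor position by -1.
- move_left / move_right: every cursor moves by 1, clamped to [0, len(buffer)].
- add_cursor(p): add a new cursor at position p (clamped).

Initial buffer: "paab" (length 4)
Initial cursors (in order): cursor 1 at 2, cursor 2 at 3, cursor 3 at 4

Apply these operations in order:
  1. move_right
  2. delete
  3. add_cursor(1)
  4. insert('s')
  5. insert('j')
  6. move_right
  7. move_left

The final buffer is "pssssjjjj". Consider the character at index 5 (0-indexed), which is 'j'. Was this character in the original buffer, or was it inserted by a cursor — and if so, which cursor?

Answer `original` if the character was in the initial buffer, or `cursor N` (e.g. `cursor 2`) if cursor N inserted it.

After op 1 (move_right): buffer="paab" (len 4), cursors c1@3 c2@4 c3@4, authorship ....
After op 2 (delete): buffer="p" (len 1), cursors c1@1 c2@1 c3@1, authorship .
After op 3 (add_cursor(1)): buffer="p" (len 1), cursors c1@1 c2@1 c3@1 c4@1, authorship .
After op 4 (insert('s')): buffer="pssss" (len 5), cursors c1@5 c2@5 c3@5 c4@5, authorship .1234
After op 5 (insert('j')): buffer="pssssjjjj" (len 9), cursors c1@9 c2@9 c3@9 c4@9, authorship .12341234
After op 6 (move_right): buffer="pssssjjjj" (len 9), cursors c1@9 c2@9 c3@9 c4@9, authorship .12341234
After op 7 (move_left): buffer="pssssjjjj" (len 9), cursors c1@8 c2@8 c3@8 c4@8, authorship .12341234
Authorship (.=original, N=cursor N): . 1 2 3 4 1 2 3 4
Index 5: author = 1

Answer: cursor 1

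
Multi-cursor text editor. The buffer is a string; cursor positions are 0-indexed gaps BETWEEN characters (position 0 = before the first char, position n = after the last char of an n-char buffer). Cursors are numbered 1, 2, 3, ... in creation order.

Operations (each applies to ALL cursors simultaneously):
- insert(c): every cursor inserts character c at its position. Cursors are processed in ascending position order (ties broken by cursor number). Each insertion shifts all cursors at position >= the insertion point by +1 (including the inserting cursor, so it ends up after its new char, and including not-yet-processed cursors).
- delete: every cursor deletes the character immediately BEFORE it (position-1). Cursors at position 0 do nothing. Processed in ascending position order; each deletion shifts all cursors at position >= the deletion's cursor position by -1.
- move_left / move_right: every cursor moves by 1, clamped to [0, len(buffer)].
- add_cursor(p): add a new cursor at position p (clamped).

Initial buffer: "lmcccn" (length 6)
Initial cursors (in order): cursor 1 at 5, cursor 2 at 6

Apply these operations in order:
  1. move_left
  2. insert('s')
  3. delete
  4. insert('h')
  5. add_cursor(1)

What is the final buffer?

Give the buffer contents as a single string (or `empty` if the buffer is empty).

Answer: lmcchchn

Derivation:
After op 1 (move_left): buffer="lmcccn" (len 6), cursors c1@4 c2@5, authorship ......
After op 2 (insert('s')): buffer="lmccscsn" (len 8), cursors c1@5 c2@7, authorship ....1.2.
After op 3 (delete): buffer="lmcccn" (len 6), cursors c1@4 c2@5, authorship ......
After op 4 (insert('h')): buffer="lmcchchn" (len 8), cursors c1@5 c2@7, authorship ....1.2.
After op 5 (add_cursor(1)): buffer="lmcchchn" (len 8), cursors c3@1 c1@5 c2@7, authorship ....1.2.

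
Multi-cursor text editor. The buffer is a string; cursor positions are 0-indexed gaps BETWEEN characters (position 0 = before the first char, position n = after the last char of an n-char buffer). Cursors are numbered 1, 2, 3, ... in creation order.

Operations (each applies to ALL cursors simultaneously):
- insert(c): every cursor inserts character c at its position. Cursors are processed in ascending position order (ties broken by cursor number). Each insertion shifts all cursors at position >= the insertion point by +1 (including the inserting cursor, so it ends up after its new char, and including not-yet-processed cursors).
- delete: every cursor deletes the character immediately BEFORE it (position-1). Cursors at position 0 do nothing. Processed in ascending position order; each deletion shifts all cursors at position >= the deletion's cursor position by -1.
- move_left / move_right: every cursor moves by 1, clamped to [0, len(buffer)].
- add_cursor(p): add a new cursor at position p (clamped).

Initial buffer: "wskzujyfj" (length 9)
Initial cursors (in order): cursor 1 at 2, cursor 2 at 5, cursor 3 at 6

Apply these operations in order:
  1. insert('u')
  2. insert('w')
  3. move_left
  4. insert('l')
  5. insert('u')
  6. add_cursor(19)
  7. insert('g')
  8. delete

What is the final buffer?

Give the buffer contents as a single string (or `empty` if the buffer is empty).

After op 1 (insert('u')): buffer="wsukzuujuyfj" (len 12), cursors c1@3 c2@7 c3@9, authorship ..1...2.3...
After op 2 (insert('w')): buffer="wsuwkzuuwjuwyfj" (len 15), cursors c1@4 c2@9 c3@12, authorship ..11...22.33...
After op 3 (move_left): buffer="wsuwkzuuwjuwyfj" (len 15), cursors c1@3 c2@8 c3@11, authorship ..11...22.33...
After op 4 (insert('l')): buffer="wsulwkzuulwjulwyfj" (len 18), cursors c1@4 c2@10 c3@14, authorship ..111...222.333...
After op 5 (insert('u')): buffer="wsuluwkzuuluwjuluwyfj" (len 21), cursors c1@5 c2@12 c3@17, authorship ..1111...2222.3333...
After op 6 (add_cursor(19)): buffer="wsuluwkzuuluwjuluwyfj" (len 21), cursors c1@5 c2@12 c3@17 c4@19, authorship ..1111...2222.3333...
After op 7 (insert('g')): buffer="wsulugwkzuulugwjulugwygfj" (len 25), cursors c1@6 c2@14 c3@20 c4@23, authorship ..11111...22222.33333.4..
After op 8 (delete): buffer="wsuluwkzuuluwjuluwyfj" (len 21), cursors c1@5 c2@12 c3@17 c4@19, authorship ..1111...2222.3333...

Answer: wsuluwkzuuluwjuluwyfj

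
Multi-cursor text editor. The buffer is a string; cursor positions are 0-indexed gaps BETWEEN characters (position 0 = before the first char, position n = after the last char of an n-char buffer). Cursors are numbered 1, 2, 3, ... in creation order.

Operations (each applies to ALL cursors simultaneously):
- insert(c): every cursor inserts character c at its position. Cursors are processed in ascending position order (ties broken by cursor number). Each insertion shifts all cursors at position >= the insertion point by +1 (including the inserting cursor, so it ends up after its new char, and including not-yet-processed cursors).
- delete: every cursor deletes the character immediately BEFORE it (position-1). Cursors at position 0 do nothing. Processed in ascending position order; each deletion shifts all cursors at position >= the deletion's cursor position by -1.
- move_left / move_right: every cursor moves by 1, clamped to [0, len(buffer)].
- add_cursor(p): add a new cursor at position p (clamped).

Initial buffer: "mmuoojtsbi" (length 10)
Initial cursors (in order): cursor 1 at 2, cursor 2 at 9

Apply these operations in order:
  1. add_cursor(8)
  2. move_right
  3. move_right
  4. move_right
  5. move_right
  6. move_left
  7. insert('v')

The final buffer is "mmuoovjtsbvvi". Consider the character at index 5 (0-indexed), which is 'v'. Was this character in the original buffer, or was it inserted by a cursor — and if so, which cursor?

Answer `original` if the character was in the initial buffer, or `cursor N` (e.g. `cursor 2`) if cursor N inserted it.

Answer: cursor 1

Derivation:
After op 1 (add_cursor(8)): buffer="mmuoojtsbi" (len 10), cursors c1@2 c3@8 c2@9, authorship ..........
After op 2 (move_right): buffer="mmuoojtsbi" (len 10), cursors c1@3 c3@9 c2@10, authorship ..........
After op 3 (move_right): buffer="mmuoojtsbi" (len 10), cursors c1@4 c2@10 c3@10, authorship ..........
After op 4 (move_right): buffer="mmuoojtsbi" (len 10), cursors c1@5 c2@10 c3@10, authorship ..........
After op 5 (move_right): buffer="mmuoojtsbi" (len 10), cursors c1@6 c2@10 c3@10, authorship ..........
After op 6 (move_left): buffer="mmuoojtsbi" (len 10), cursors c1@5 c2@9 c3@9, authorship ..........
After op 7 (insert('v')): buffer="mmuoovjtsbvvi" (len 13), cursors c1@6 c2@12 c3@12, authorship .....1....23.
Authorship (.=original, N=cursor N): . . . . . 1 . . . . 2 3 .
Index 5: author = 1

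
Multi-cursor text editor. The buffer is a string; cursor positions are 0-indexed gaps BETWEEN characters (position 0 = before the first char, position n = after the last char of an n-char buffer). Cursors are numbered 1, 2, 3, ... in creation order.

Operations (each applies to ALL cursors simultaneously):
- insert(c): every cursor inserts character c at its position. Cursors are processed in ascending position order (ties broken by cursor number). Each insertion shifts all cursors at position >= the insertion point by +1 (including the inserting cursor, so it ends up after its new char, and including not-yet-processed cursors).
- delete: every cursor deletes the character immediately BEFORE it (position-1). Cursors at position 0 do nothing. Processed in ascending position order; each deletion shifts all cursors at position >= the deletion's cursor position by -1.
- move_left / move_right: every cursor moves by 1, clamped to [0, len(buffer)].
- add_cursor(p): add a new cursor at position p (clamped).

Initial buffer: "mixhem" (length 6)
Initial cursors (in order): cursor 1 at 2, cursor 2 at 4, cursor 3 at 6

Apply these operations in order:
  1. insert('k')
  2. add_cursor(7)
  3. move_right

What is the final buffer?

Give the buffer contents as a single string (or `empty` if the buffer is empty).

After op 1 (insert('k')): buffer="mikxhkemk" (len 9), cursors c1@3 c2@6 c3@9, authorship ..1..2..3
After op 2 (add_cursor(7)): buffer="mikxhkemk" (len 9), cursors c1@3 c2@6 c4@7 c3@9, authorship ..1..2..3
After op 3 (move_right): buffer="mikxhkemk" (len 9), cursors c1@4 c2@7 c4@8 c3@9, authorship ..1..2..3

Answer: mikxhkemk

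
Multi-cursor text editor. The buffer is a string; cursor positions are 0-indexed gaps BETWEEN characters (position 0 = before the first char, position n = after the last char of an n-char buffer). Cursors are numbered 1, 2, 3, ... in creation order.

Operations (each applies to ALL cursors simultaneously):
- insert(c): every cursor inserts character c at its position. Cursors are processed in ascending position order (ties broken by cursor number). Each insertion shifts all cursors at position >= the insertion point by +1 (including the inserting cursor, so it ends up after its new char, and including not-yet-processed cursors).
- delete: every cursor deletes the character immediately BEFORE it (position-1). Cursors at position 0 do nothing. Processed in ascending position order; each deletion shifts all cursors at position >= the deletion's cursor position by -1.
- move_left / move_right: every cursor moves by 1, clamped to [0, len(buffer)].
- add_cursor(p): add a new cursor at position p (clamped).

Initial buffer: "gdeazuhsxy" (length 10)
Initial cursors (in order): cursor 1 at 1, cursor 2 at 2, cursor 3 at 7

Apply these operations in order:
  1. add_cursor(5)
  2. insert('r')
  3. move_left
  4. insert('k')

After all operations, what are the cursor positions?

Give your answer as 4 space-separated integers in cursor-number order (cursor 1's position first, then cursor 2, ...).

Answer: 2 5 14 10

Derivation:
After op 1 (add_cursor(5)): buffer="gdeazuhsxy" (len 10), cursors c1@1 c2@2 c4@5 c3@7, authorship ..........
After op 2 (insert('r')): buffer="grdreazruhrsxy" (len 14), cursors c1@2 c2@4 c4@8 c3@11, authorship .1.2...4..3...
After op 3 (move_left): buffer="grdreazruhrsxy" (len 14), cursors c1@1 c2@3 c4@7 c3@10, authorship .1.2...4..3...
After op 4 (insert('k')): buffer="gkrdkreazkruhkrsxy" (len 18), cursors c1@2 c2@5 c4@10 c3@14, authorship .11.22...44..33...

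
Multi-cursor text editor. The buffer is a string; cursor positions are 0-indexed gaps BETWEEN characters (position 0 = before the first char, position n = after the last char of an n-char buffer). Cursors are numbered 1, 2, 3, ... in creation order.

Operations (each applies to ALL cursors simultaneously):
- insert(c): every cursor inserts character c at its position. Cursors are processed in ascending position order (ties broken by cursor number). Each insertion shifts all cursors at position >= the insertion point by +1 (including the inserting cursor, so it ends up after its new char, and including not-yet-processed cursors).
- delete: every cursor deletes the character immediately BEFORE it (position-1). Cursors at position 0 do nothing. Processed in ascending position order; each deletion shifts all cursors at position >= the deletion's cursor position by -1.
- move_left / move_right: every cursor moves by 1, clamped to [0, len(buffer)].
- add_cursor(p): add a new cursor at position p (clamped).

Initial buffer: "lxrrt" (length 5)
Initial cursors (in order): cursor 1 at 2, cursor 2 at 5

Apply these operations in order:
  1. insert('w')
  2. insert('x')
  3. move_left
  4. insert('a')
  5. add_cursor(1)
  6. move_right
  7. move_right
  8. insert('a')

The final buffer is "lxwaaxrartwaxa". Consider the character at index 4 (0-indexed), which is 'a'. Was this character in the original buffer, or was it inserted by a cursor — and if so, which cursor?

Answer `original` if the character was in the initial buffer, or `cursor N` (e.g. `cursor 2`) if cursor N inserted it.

Answer: cursor 1

Derivation:
After op 1 (insert('w')): buffer="lxwrrtw" (len 7), cursors c1@3 c2@7, authorship ..1...2
After op 2 (insert('x')): buffer="lxwxrrtwx" (len 9), cursors c1@4 c2@9, authorship ..11...22
After op 3 (move_left): buffer="lxwxrrtwx" (len 9), cursors c1@3 c2@8, authorship ..11...22
After op 4 (insert('a')): buffer="lxwaxrrtwax" (len 11), cursors c1@4 c2@10, authorship ..111...222
After op 5 (add_cursor(1)): buffer="lxwaxrrtwax" (len 11), cursors c3@1 c1@4 c2@10, authorship ..111...222
After op 6 (move_right): buffer="lxwaxrrtwax" (len 11), cursors c3@2 c1@5 c2@11, authorship ..111...222
After op 7 (move_right): buffer="lxwaxrrtwax" (len 11), cursors c3@3 c1@6 c2@11, authorship ..111...222
After op 8 (insert('a')): buffer="lxwaaxrartwaxa" (len 14), cursors c3@4 c1@8 c2@14, authorship ..1311.1..2222
Authorship (.=original, N=cursor N): . . 1 3 1 1 . 1 . . 2 2 2 2
Index 4: author = 1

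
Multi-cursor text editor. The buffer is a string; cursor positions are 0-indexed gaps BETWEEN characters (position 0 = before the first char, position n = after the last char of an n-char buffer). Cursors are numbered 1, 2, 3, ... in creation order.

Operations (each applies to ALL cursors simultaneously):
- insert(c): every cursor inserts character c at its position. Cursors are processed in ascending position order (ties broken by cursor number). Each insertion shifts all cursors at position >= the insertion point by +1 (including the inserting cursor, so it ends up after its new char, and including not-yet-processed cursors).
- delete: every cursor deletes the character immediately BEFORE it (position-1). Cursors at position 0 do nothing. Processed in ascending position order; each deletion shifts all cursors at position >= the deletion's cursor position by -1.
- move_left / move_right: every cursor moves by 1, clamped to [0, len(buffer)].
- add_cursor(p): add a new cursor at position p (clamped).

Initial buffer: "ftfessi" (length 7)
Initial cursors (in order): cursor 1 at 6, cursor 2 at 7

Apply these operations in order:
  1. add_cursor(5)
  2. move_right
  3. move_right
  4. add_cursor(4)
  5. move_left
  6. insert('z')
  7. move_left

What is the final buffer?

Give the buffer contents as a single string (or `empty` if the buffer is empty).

Answer: ftfzesszzzi

Derivation:
After op 1 (add_cursor(5)): buffer="ftfessi" (len 7), cursors c3@5 c1@6 c2@7, authorship .......
After op 2 (move_right): buffer="ftfessi" (len 7), cursors c3@6 c1@7 c2@7, authorship .......
After op 3 (move_right): buffer="ftfessi" (len 7), cursors c1@7 c2@7 c3@7, authorship .......
After op 4 (add_cursor(4)): buffer="ftfessi" (len 7), cursors c4@4 c1@7 c2@7 c3@7, authorship .......
After op 5 (move_left): buffer="ftfessi" (len 7), cursors c4@3 c1@6 c2@6 c3@6, authorship .......
After op 6 (insert('z')): buffer="ftfzesszzzi" (len 11), cursors c4@4 c1@10 c2@10 c3@10, authorship ...4...123.
After op 7 (move_left): buffer="ftfzesszzzi" (len 11), cursors c4@3 c1@9 c2@9 c3@9, authorship ...4...123.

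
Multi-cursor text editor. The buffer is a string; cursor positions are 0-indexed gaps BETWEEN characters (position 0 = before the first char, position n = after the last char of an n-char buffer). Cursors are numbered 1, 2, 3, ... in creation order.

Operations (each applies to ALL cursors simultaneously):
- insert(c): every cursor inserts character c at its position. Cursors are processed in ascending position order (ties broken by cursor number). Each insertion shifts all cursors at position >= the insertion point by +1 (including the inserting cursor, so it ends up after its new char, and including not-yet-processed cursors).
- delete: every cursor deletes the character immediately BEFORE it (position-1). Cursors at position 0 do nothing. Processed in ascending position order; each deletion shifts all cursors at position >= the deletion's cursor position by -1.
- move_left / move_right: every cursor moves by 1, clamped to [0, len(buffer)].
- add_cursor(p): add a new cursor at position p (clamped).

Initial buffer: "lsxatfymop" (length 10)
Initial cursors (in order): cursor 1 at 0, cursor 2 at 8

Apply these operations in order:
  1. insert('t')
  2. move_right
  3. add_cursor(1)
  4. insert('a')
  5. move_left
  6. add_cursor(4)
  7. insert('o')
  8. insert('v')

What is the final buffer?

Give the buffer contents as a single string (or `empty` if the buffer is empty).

After op 1 (insert('t')): buffer="tlsxatfymtop" (len 12), cursors c1@1 c2@10, authorship 1........2..
After op 2 (move_right): buffer="tlsxatfymtop" (len 12), cursors c1@2 c2@11, authorship 1........2..
After op 3 (add_cursor(1)): buffer="tlsxatfymtop" (len 12), cursors c3@1 c1@2 c2@11, authorship 1........2..
After op 4 (insert('a')): buffer="talasxatfymtoap" (len 15), cursors c3@2 c1@4 c2@14, authorship 13.1.......2.2.
After op 5 (move_left): buffer="talasxatfymtoap" (len 15), cursors c3@1 c1@3 c2@13, authorship 13.1.......2.2.
After op 6 (add_cursor(4)): buffer="talasxatfymtoap" (len 15), cursors c3@1 c1@3 c4@4 c2@13, authorship 13.1.......2.2.
After op 7 (insert('o')): buffer="toaloaosxatfymtooap" (len 19), cursors c3@2 c1@5 c4@7 c2@17, authorship 133.114.......2.22.
After op 8 (insert('v')): buffer="tovalovaovsxatfymtoovap" (len 23), cursors c3@3 c1@7 c4@10 c2@21, authorship 1333.11144.......2.222.

Answer: tovalovaovsxatfymtoovap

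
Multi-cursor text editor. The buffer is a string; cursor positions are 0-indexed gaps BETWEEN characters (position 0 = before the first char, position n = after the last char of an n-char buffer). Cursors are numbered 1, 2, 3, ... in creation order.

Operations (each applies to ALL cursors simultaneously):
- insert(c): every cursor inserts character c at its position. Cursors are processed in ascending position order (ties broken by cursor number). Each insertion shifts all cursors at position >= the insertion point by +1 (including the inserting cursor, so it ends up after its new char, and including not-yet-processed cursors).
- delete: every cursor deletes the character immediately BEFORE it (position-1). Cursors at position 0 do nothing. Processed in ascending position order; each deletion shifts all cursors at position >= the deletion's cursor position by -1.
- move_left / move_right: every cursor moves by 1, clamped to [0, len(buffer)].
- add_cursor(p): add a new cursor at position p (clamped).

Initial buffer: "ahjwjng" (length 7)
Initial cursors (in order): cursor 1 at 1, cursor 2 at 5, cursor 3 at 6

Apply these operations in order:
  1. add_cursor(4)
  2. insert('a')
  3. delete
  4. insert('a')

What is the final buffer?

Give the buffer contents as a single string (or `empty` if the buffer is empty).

Answer: aahjwajanag

Derivation:
After op 1 (add_cursor(4)): buffer="ahjwjng" (len 7), cursors c1@1 c4@4 c2@5 c3@6, authorship .......
After op 2 (insert('a')): buffer="aahjwajanag" (len 11), cursors c1@2 c4@6 c2@8 c3@10, authorship .1...4.2.3.
After op 3 (delete): buffer="ahjwjng" (len 7), cursors c1@1 c4@4 c2@5 c3@6, authorship .......
After op 4 (insert('a')): buffer="aahjwajanag" (len 11), cursors c1@2 c4@6 c2@8 c3@10, authorship .1...4.2.3.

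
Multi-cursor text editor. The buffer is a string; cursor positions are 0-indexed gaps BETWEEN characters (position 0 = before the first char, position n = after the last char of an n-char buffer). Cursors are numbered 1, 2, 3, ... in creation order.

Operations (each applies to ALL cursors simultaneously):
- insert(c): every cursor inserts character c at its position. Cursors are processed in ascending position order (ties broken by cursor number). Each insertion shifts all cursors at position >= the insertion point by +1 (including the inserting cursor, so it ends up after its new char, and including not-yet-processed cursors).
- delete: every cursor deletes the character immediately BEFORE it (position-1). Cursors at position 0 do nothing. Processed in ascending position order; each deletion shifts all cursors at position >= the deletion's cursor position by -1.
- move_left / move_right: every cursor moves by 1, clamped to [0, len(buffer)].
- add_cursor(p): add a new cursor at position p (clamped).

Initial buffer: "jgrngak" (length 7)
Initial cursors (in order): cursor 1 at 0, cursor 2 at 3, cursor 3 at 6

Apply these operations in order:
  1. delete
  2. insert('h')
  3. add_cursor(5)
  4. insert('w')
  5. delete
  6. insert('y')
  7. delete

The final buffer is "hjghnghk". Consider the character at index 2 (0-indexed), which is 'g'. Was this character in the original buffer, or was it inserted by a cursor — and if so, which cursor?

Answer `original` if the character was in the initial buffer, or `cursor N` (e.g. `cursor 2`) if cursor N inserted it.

Answer: original

Derivation:
After op 1 (delete): buffer="jgngk" (len 5), cursors c1@0 c2@2 c3@4, authorship .....
After op 2 (insert('h')): buffer="hjghnghk" (len 8), cursors c1@1 c2@4 c3@7, authorship 1..2..3.
After op 3 (add_cursor(5)): buffer="hjghnghk" (len 8), cursors c1@1 c2@4 c4@5 c3@7, authorship 1..2..3.
After op 4 (insert('w')): buffer="hwjghwnwghwk" (len 12), cursors c1@2 c2@6 c4@8 c3@11, authorship 11..22.4.33.
After op 5 (delete): buffer="hjghnghk" (len 8), cursors c1@1 c2@4 c4@5 c3@7, authorship 1..2..3.
After op 6 (insert('y')): buffer="hyjghynyghyk" (len 12), cursors c1@2 c2@6 c4@8 c3@11, authorship 11..22.4.33.
After op 7 (delete): buffer="hjghnghk" (len 8), cursors c1@1 c2@4 c4@5 c3@7, authorship 1..2..3.
Authorship (.=original, N=cursor N): 1 . . 2 . . 3 .
Index 2: author = original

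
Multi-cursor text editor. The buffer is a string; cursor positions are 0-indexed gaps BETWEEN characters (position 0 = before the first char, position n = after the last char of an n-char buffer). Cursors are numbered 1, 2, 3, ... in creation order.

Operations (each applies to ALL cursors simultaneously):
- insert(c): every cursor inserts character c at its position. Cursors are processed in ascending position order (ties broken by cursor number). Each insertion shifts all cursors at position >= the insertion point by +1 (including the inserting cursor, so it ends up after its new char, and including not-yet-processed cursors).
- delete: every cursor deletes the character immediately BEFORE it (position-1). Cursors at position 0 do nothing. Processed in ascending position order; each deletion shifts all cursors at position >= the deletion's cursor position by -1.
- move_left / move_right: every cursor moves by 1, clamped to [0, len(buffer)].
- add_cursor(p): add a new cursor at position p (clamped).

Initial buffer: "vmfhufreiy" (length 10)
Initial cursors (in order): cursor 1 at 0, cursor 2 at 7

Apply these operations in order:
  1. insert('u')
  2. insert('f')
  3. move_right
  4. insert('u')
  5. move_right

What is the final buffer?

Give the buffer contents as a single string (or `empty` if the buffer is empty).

Answer: ufvumfhufrufeuiy

Derivation:
After op 1 (insert('u')): buffer="uvmfhufrueiy" (len 12), cursors c1@1 c2@9, authorship 1.......2...
After op 2 (insert('f')): buffer="ufvmfhufrufeiy" (len 14), cursors c1@2 c2@11, authorship 11.......22...
After op 3 (move_right): buffer="ufvmfhufrufeiy" (len 14), cursors c1@3 c2@12, authorship 11.......22...
After op 4 (insert('u')): buffer="ufvumfhufrufeuiy" (len 16), cursors c1@4 c2@14, authorship 11.1......22.2..
After op 5 (move_right): buffer="ufvumfhufrufeuiy" (len 16), cursors c1@5 c2@15, authorship 11.1......22.2..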